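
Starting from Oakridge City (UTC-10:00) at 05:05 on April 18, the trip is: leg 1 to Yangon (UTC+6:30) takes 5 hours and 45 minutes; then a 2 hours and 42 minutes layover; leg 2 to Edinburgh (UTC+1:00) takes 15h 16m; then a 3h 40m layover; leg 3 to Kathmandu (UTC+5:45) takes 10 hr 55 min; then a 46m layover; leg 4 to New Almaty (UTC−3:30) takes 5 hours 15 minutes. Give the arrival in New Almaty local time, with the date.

07:54 on April 20

Convert departure to UTC: 05:05 + 10:00 = 15:05 UTC on Apr 18.
Add 5 hours and 45 minutes leg 1 → 20:50 UTC.
Add 2 hours 42 minutes layover in Yangon → 23:32 UTC.
Add 15 hours 16 minutes leg 2 → 14:48 UTC (Apr 19).
Add 3 hours 40 minutes layover in Edinburgh → 18:28 UTC.
Add 10 hours and 55 minutes leg 3 → 05:23 UTC (Apr 20).
Add 46 minutes layover in Kathmandu → 06:09 UTC.
Add 5 hours and 15 minutes leg 4 → 11:24 UTC.
New Almaty is UTC−3:30, so local arrival = 11:24 − 3:30 = 07:54 on Apr 20.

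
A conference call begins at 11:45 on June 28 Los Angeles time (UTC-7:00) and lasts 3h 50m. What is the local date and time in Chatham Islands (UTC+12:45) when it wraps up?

11:20 on Jun 29

Convert start to UTC: 11:45 + 7:00 = 18:45 UTC on Jun 28.
Add 3 hours 50 minutes duration → 22:35 UTC.
Chatham Islands is UTC+12:45, so local end time = 22:35 + 12:45 = 11:20 on Jun 29.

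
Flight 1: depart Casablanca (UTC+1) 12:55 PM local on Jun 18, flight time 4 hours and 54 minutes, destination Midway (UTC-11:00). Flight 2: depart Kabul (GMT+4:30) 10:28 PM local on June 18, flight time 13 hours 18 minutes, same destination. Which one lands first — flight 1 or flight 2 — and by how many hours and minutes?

the first, by 14 hours 27 minutes

Flight 1 in UTC: 12:55 PM − 1:00 = 11:55 AM on Jun 18.
+4 hours and 54 minutes → arrive 4:49 PM UTC on Jun 18.
Flight 2 in UTC: 10:28 PM − 4:30 = 5:58 PM on Jun 18.
+13 hours and 18 minutes → arrive 7:16 AM UTC on Jun 19.
Flight 1 lands earlier by 14 hours 27 minutes.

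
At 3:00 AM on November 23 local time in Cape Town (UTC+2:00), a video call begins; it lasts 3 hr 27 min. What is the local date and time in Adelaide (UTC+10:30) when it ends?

2:57 PM on November 23

Convert start to UTC: 3:00 AM − 2:00 = 1:00 AM UTC on Nov 23.
Add 3 hours 27 minutes duration → 4:27 AM UTC.
Adelaide is UTC+10:30, so local end time = 4:27 AM + 10:30 = 2:57 PM on Nov 23.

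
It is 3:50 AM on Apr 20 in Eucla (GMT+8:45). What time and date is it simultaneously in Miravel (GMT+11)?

6:05 AM on April 20

Miravel is 2:15 ahead of Eucla.
Shift by the zone difference: 3:50 AM + 2:15 = 6:05 AM on Apr 20 in Miravel.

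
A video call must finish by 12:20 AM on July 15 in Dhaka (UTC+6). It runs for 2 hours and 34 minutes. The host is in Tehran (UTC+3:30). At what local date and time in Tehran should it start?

Target end time in UTC: 12:20 AM − 6:00 = 6:20 PM on Jul 14.
Subtract 2 hours and 34 minutes → start 3:46 PM UTC on Jul 14.
Tehran is UTC+3:30: 3:46 PM + 3:30 = 7:16 PM on Jul 14.

7:16 PM on Jul 14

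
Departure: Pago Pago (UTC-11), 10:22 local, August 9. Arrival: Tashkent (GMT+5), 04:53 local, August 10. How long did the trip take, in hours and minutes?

Tashkent is 16:00 ahead of Pago Pago.
Clock-face elapsed time (ignoring zones) is 18 hours 31 minutes.
Actual elapsed = 18 hours 31 minutes − 16:00 = 2 hours 31 minutes.

2 hours 31 minutes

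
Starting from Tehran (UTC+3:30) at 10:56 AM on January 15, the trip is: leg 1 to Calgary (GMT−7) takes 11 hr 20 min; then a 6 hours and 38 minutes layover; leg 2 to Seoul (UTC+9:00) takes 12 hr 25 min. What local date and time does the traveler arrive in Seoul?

Convert departure to UTC: 10:56 AM − 3:30 = 7:26 AM UTC on Jan 15.
Add 11 hours and 20 minutes leg 1 → 6:46 PM UTC.
Add 6 hours 38 minutes layover in Calgary → 1:24 AM UTC (Jan 16).
Add 12 hours 25 minutes leg 2 → 1:49 PM UTC.
Seoul is UTC+9:00, so local arrival = 1:49 PM + 9:00 = 10:49 PM on Jan 16.

10:49 PM on January 16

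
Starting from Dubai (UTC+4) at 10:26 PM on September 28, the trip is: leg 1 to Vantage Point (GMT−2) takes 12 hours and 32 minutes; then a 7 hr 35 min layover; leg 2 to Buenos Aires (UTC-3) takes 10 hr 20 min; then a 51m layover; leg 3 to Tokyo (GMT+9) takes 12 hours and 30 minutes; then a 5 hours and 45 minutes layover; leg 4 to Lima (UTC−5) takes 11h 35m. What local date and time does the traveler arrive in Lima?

2:34 AM on Oct 1

Convert departure to UTC: 10:26 PM − 4:00 = 6:26 PM UTC on Sep 28.
Add 12 hours 32 minutes leg 1 → 6:58 AM UTC (Sep 29).
Add 7 hours and 35 minutes layover in Vantage Point → 2:33 PM UTC.
Add 10 hours and 20 minutes leg 2 → 12:53 AM UTC (Sep 30).
Add 51 minutes layover in Buenos Aires → 1:44 AM UTC.
Add 12 hours 30 minutes leg 3 → 2:14 PM UTC.
Add 5 hours 45 minutes layover in Tokyo → 7:59 PM UTC.
Add 11 hours 35 minutes leg 4 → 7:34 AM UTC (Oct 1).
Lima is UTC−5:00, so local arrival = 7:34 AM − 5:00 = 2:34 AM on Oct 1.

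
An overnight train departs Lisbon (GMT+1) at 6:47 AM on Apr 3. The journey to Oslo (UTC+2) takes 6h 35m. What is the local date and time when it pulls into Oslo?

Convert departure to UTC: 6:47 AM − 1:00 = 5:47 AM UTC on Apr 3.
Add 6 hours and 35 minutes travel time → 12:22 PM UTC.
Oslo is UTC+2:00, so local arrival = 12:22 PM + 2:00 = 2:22 PM on Apr 3.

2:22 PM on April 3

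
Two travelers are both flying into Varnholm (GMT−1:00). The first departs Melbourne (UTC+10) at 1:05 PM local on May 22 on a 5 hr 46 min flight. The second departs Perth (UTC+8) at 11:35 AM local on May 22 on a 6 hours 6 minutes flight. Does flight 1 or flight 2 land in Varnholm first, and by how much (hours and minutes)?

the first, by 50 minutes

Flight 1 in UTC: 1:05 PM − 10:00 = 3:05 AM on May 22.
+5 hours 46 minutes → arrive 8:51 AM UTC on May 22.
Flight 2 in UTC: 11:35 AM − 8:00 = 3:35 AM on May 22.
+6 hours and 6 minutes → arrive 9:41 AM UTC on May 22.
Flight 1 lands earlier by 50 minutes.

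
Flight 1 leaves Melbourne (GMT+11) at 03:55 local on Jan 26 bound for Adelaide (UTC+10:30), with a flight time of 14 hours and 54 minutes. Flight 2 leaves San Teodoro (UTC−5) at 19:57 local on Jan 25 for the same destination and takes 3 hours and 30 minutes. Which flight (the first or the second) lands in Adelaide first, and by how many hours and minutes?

the second, by 3 hours 22 minutes

Flight 1 in UTC: 03:55 − 11:00 = 16:55 on Jan 25.
+14 hours 54 minutes → arrive 07:49 UTC on Jan 26.
Flight 2 in UTC: 19:57 + 5:00 = 00:57 on Jan 26.
+3 hours 30 minutes → arrive 04:27 UTC on Jan 26.
Flight 2 lands earlier by 3 hours 22 minutes.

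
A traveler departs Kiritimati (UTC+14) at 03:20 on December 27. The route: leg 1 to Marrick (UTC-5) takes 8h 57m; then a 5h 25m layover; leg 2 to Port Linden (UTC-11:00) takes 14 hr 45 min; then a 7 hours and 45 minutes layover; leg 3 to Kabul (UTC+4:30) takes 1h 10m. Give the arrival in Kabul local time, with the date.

Convert departure to UTC: 03:20 − 14:00 = 13:20 UTC on Dec 26.
Add 8 hours 57 minutes leg 1 → 22:17 UTC.
Add 5 hours 25 minutes layover in Marrick → 03:42 UTC (Dec 27).
Add 14 hours and 45 minutes leg 2 → 18:27 UTC.
Add 7 hours and 45 minutes layover in Port Linden → 02:12 UTC (Dec 28).
Add 1 hour and 10 minutes leg 3 → 03:22 UTC.
Kabul is UTC+4:30, so local arrival = 03:22 + 4:30 = 07:52 on Dec 28.

07:52 on Dec 28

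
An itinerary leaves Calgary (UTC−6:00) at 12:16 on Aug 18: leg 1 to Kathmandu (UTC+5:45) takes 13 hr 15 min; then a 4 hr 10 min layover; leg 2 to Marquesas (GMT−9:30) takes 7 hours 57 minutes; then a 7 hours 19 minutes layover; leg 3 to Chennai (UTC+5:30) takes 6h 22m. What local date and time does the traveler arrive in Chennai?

14:49 on Aug 20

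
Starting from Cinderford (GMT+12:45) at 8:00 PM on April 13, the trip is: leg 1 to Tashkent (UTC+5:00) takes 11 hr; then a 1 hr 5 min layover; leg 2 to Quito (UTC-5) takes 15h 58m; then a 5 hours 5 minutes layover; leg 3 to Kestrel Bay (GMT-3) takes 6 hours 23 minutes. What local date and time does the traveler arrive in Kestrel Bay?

7:46 PM on April 14

Convert departure to UTC: 8:00 PM − 12:45 = 7:15 AM UTC on Apr 13.
Add 11 hours leg 1 → 6:15 PM UTC.
Add 1 hour 5 minutes layover in Tashkent → 7:20 PM UTC.
Add 15 hours and 58 minutes leg 2 → 11:18 AM UTC (Apr 14).
Add 5 hours and 5 minutes layover in Quito → 4:23 PM UTC.
Add 6 hours and 23 minutes leg 3 → 10:46 PM UTC.
Kestrel Bay is UTC−3:00, so local arrival = 10:46 PM − 3:00 = 7:46 PM on Apr 14.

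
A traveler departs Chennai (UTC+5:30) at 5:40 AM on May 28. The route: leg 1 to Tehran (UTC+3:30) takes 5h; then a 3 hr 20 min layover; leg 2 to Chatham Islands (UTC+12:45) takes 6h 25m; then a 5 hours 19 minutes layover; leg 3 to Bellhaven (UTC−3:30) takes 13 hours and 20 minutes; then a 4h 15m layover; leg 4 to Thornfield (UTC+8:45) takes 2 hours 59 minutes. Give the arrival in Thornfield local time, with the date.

Convert departure to UTC: 5:40 AM − 5:30 = 12:10 AM UTC on May 28.
Add 5 hours leg 1 → 5:10 AM UTC.
Add 3 hours 20 minutes layover in Tehran → 8:30 AM UTC.
Add 6 hours and 25 minutes leg 2 → 2:55 PM UTC.
Add 5 hours 19 minutes layover in Chatham Islands → 8:14 PM UTC.
Add 13 hours and 20 minutes leg 3 → 9:34 AM UTC (May 29).
Add 4 hours 15 minutes layover in Bellhaven → 1:49 PM UTC.
Add 2 hours 59 minutes leg 4 → 4:48 PM UTC.
Thornfield is UTC+8:45, so local arrival = 4:48 PM + 8:45 = 1:33 AM on May 30.

1:33 AM on May 30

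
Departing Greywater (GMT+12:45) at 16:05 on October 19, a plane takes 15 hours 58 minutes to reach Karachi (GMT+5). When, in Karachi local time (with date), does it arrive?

Karachi is 7:45 behind Greywater.
After 15 hours 58 minutes it is 08:03 (Oct 20) in Greywater.
Shift by the zone difference: 08:03 − 7:45 = 00:18 on Oct 20 in Karachi.

00:18 on October 20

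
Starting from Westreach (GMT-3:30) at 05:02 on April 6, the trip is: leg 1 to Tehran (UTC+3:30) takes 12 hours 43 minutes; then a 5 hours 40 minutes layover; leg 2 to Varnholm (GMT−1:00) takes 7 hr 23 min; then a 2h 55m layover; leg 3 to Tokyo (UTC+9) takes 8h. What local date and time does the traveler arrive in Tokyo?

06:13 on April 8

Convert departure to UTC: 05:02 + 3:30 = 08:32 UTC on Apr 6.
Add 12 hours 43 minutes leg 1 → 21:15 UTC.
Add 5 hours 40 minutes layover in Tehran → 02:55 UTC (Apr 7).
Add 7 hours and 23 minutes leg 2 → 10:18 UTC.
Add 2 hours and 55 minutes layover in Varnholm → 13:13 UTC.
Add 8 hours leg 3 → 21:13 UTC.
Tokyo is UTC+9:00, so local arrival = 21:13 + 9:00 = 06:13 on Apr 8.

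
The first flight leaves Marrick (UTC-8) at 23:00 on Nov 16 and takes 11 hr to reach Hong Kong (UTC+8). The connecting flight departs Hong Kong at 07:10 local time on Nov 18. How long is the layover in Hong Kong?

Convert departure to UTC: 23:00 + 8:00 = 07:00 UTC on Nov 17.
Add 11 hours flight time → 18:00 UTC.
Hong Kong is UTC+8:00, so local arrival = 18:00 + 8:00 = 02:00 on Nov 18.
Layover = 07:10 − 02:00 = 5 hours 10 minutes.

5 hours 10 minutes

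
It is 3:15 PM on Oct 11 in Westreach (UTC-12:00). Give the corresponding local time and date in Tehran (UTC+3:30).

6:45 AM on October 12

In UTC: 3:15 PM + 12:00 = 3:15 AM on Oct 12.
Tehran is UTC+3:30: 3:15 AM + 3:30 = 6:45 AM on Oct 12.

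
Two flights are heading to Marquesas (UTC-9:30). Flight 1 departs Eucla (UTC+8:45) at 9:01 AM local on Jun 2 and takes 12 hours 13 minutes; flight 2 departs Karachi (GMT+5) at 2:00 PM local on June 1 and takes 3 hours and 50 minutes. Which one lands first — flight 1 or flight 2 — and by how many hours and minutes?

the second, by 23 hours 39 minutes

Flight 1 in UTC: 9:01 AM − 8:45 = 12:16 AM on Jun 2.
+12 hours 13 minutes → arrive 12:29 PM UTC on Jun 2.
Flight 2 in UTC: 2:00 PM − 5:00 = 9:00 AM on Jun 1.
+3 hours and 50 minutes → arrive 12:50 PM UTC on Jun 1.
Flight 2 lands earlier by 23 hours 39 minutes.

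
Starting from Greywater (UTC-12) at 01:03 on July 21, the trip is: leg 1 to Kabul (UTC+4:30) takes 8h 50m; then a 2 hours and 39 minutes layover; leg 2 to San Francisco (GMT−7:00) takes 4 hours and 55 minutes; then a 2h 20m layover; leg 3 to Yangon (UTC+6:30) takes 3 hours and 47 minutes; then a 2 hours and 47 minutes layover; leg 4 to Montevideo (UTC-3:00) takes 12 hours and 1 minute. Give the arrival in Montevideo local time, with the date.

Convert departure to UTC: 01:03 + 12:00 = 13:03 UTC on Jul 21.
Add 8 hours 50 minutes leg 1 → 21:53 UTC.
Add 2 hours and 39 minutes layover in Kabul → 00:32 UTC (Jul 22).
Add 4 hours 55 minutes leg 2 → 05:27 UTC.
Add 2 hours and 20 minutes layover in San Francisco → 07:47 UTC.
Add 3 hours and 47 minutes leg 3 → 11:34 UTC.
Add 2 hours and 47 minutes layover in Yangon → 14:21 UTC.
Add 12 hours 1 minute leg 4 → 02:22 UTC (Jul 23).
Montevideo is UTC−3:00, so local arrival = 02:22 − 3:00 = 23:22 on Jul 22.

23:22 on Jul 22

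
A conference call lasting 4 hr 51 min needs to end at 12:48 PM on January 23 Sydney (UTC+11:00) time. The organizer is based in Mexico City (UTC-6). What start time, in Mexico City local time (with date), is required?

2:57 PM on January 22

Target end time in UTC: 12:48 PM − 11:00 = 1:48 AM on Jan 23.
Subtract 4 hours and 51 minutes → start 8:57 PM UTC on Jan 22.
Mexico City is UTC−6:00: 8:57 PM − 6:00 = 2:57 PM on Jan 22.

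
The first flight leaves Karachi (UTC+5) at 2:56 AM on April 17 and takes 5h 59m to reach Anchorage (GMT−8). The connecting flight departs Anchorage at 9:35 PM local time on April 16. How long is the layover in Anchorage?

Convert departure to UTC: 2:56 AM − 5:00 = 9:56 PM UTC on Apr 16.
Add 5 hours 59 minutes flight time → 3:55 AM UTC (Apr 17).
Anchorage is UTC−8:00, so local arrival = 3:55 AM − 8:00 = 7:55 PM on Apr 16.
Layover = 9:35 PM − 7:55 PM = 1 hour 40 minutes.

1 hour 40 minutes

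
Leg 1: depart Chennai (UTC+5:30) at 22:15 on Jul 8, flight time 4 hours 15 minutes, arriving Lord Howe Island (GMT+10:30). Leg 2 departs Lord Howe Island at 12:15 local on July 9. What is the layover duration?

Convert departure to UTC: 22:15 − 5:30 = 16:45 UTC on Jul 8.
Add 4 hours 15 minutes flight time → 21:00 UTC.
Lord Howe Island is UTC+10:30, so local arrival = 21:00 + 10:30 = 07:30 on Jul 9.
Layover = 12:15 − 07:30 = 4 hours 45 minutes.

4 hours 45 minutes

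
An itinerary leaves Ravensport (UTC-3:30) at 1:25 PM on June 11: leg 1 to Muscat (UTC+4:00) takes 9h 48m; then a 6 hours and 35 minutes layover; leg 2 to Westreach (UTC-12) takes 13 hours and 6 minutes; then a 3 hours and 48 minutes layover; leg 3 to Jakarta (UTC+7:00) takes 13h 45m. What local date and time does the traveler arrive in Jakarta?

10:57 PM on Jun 13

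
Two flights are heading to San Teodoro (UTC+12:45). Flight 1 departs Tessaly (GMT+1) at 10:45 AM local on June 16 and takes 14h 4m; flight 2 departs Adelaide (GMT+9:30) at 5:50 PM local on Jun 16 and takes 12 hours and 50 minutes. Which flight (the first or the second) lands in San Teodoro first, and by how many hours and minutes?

the second, by 2 hours 39 minutes

Flight 1 in UTC: 10:45 AM − 1:00 = 9:45 AM on Jun 16.
+14 hours and 4 minutes → arrive 11:49 PM UTC on Jun 16.
Flight 2 in UTC: 5:50 PM − 9:30 = 8:20 AM on Jun 16.
+12 hours and 50 minutes → arrive 9:10 PM UTC on Jun 16.
Flight 2 lands earlier by 2 hours 39 minutes.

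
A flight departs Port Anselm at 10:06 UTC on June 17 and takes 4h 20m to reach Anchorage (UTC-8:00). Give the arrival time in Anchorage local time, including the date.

06:26 on June 17

Departure is given in UTC: 10:06 on Jun 17.
Add 4 hours 20 minutes → 14:26 UTC.
Anchorage is UTC−8:00: 14:26 − 8:00 = 06:26 on Jun 17.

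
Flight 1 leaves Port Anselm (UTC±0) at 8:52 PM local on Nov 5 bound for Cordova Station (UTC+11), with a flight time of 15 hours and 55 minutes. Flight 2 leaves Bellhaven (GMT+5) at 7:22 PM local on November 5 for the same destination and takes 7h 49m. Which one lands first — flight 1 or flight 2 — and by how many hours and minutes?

Flight 1 departs at 8:52 PM UTC (Nov 5).
+15 hours 55 minutes → arrive 12:47 PM UTC on Nov 6.
Flight 2 in UTC: 7:22 PM − 5:00 = 2:22 PM on Nov 5.
+7 hours 49 minutes → arrive 10:11 PM UTC on Nov 5.
Flight 2 lands earlier by 14 hours 36 minutes.

the second, by 14 hours 36 minutes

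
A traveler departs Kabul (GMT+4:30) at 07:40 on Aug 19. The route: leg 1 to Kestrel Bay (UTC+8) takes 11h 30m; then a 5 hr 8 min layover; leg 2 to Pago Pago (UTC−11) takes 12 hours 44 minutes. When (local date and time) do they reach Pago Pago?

Convert departure to UTC: 07:40 − 4:30 = 03:10 UTC on Aug 19.
Add 11 hours and 30 minutes leg 1 → 14:40 UTC.
Add 5 hours 8 minutes layover in Kestrel Bay → 19:48 UTC.
Add 12 hours and 44 minutes leg 2 → 08:32 UTC (Aug 20).
Pago Pago is UTC−11:00, so local arrival = 08:32 − 11:00 = 21:32 on Aug 19.

21:32 on August 19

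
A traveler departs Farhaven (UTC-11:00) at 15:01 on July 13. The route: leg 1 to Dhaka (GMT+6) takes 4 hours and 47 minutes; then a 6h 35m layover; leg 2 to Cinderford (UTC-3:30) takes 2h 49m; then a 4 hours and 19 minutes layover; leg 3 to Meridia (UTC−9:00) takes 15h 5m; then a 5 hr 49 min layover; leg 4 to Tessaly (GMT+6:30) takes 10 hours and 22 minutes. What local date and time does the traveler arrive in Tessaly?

10:17 on Jul 16

Convert departure to UTC: 15:01 + 11:00 = 02:01 UTC on Jul 14.
Add 4 hours and 47 minutes leg 1 → 06:48 UTC.
Add 6 hours and 35 minutes layover in Dhaka → 13:23 UTC.
Add 2 hours 49 minutes leg 2 → 16:12 UTC.
Add 4 hours and 19 minutes layover in Cinderford → 20:31 UTC.
Add 15 hours and 5 minutes leg 3 → 11:36 UTC (Jul 15).
Add 5 hours and 49 minutes layover in Meridia → 17:25 UTC.
Add 10 hours 22 minutes leg 4 → 03:47 UTC (Jul 16).
Tessaly is UTC+6:30, so local arrival = 03:47 + 6:30 = 10:17 on Jul 16.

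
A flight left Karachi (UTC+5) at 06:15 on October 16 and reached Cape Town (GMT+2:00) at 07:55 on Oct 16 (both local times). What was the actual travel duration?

Departure in UTC: 06:15 − 5:00 = 01:15 on Oct 16.
Arrival in UTC: 07:55 − 2:00 = 05:55 on Oct 16.
Elapsed = 05:55 − 01:15 = 4 hours 40 minutes.

4 hours 40 minutes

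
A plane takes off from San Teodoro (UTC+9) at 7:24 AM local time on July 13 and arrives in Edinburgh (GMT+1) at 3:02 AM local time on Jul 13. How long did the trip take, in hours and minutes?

3 hours 38 minutes

Edinburgh is 8:00 behind San Teodoro.
Clock-face elapsed time (ignoring zones) is −4 hours 22 minutes.
Actual elapsed = −4 hours 22 minutes + 8:00 = 3 hours 38 minutes.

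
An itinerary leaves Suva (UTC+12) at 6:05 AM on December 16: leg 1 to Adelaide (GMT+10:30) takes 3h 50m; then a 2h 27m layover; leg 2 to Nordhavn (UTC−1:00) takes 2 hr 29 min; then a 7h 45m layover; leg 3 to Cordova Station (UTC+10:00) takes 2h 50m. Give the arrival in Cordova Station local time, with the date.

Convert departure to UTC: 6:05 AM − 12:00 = 6:05 PM UTC on Dec 15.
Add 3 hours and 50 minutes leg 1 → 9:55 PM UTC.
Add 2 hours 27 minutes layover in Adelaide → 12:22 AM UTC (Dec 16).
Add 2 hours and 29 minutes leg 2 → 2:51 AM UTC.
Add 7 hours 45 minutes layover in Nordhavn → 10:36 AM UTC.
Add 2 hours 50 minutes leg 3 → 1:26 PM UTC.
Cordova Station is UTC+10:00, so local arrival = 1:26 PM + 10:00 = 11:26 PM on Dec 16.

11:26 PM on December 16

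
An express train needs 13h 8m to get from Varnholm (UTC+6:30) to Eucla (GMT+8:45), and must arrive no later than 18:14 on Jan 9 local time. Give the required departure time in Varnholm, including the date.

Target arrival in UTC: 18:14 − 8:45 = 09:29 on Jan 9.
Subtract 13 hours 8 minutes → departure 20:21 UTC on Jan 8.
Varnholm is UTC+6:30: 20:21 + 6:30 = 02:51 on Jan 9.

02:51 on Jan 9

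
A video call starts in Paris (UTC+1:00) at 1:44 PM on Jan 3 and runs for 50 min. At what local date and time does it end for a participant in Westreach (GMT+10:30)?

Convert start to UTC: 1:44 PM − 1:00 = 12:44 PM UTC on Jan 3.
Add 50 minutes duration → 1:34 PM UTC.
Westreach is UTC+10:30, so local end time = 1:34 PM + 10:30 = 12:04 AM on Jan 4.

12:04 AM on Jan 4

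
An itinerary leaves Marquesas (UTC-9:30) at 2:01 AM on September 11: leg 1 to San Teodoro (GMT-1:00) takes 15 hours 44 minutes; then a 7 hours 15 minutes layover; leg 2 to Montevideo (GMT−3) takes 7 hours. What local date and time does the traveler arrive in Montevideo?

Convert departure to UTC: 2:01 AM + 9:30 = 11:31 AM UTC on Sep 11.
Add 15 hours 44 minutes leg 1 → 3:15 AM UTC (Sep 12).
Add 7 hours 15 minutes layover in San Teodoro → 10:30 AM UTC.
Add 7 hours leg 2 → 5:30 PM UTC.
Montevideo is UTC−3:00, so local arrival = 5:30 PM − 3:00 = 2:30 PM on Sep 12.

2:30 PM on September 12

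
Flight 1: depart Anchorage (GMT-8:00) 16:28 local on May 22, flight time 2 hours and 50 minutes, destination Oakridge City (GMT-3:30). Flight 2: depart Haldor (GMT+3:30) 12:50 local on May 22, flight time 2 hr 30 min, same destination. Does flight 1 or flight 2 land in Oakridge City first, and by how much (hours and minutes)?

the second, by 15 hours 28 minutes

Flight 1 in UTC: 16:28 + 8:00 = 00:28 on May 23.
+2 hours 50 minutes → arrive 03:18 UTC on May 23.
Flight 2 in UTC: 12:50 − 3:30 = 09:20 on May 22.
+2 hours and 30 minutes → arrive 11:50 UTC on May 22.
Flight 2 lands earlier by 15 hours 28 minutes.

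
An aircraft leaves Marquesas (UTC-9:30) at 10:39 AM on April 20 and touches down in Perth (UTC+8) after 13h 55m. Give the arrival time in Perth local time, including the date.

Convert departure to UTC: 10:39 AM + 9:30 = 8:09 PM UTC on Apr 20.
Add 13 hours 55 minutes travel time → 10:04 AM UTC (Apr 21).
Perth is UTC+8:00, so local arrival = 10:04 AM + 8:00 = 6:04 PM on Apr 21.

6:04 PM on Apr 21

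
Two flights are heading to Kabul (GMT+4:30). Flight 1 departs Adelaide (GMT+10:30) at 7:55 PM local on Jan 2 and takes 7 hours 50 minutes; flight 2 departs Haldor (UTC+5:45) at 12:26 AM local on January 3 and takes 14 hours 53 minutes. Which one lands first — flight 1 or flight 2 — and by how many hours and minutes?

the first, by 16 hours 19 minutes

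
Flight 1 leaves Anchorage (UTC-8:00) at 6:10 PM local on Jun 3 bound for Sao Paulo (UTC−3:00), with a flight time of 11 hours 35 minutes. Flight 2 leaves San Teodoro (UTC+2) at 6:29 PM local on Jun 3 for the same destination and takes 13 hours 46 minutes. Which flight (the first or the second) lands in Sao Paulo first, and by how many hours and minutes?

Flight 1 in UTC: 6:10 PM + 8:00 = 2:10 AM on Jun 4.
+11 hours 35 minutes → arrive 1:45 PM UTC on Jun 4.
Flight 2 in UTC: 6:29 PM − 2:00 = 4:29 PM on Jun 3.
+13 hours and 46 minutes → arrive 6:15 AM UTC on Jun 4.
Flight 2 lands earlier by 7 hours 30 minutes.

the second, by 7 hours 30 minutes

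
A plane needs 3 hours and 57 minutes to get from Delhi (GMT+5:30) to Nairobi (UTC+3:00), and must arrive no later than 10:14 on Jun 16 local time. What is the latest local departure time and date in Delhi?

Target arrival in UTC: 10:14 − 3:00 = 07:14 on Jun 16.
Subtract 3 hours and 57 minutes → departure 03:17 UTC on Jun 16.
Delhi is UTC+5:30: 03:17 + 5:30 = 08:47 on Jun 16.

08:47 on June 16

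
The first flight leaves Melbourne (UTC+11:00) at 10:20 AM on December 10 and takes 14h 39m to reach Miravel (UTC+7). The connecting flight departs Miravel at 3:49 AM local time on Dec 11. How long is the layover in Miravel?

6 hours 50 minutes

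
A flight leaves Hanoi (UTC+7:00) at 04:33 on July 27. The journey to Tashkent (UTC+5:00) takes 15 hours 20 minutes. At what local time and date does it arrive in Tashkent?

17:53 on Jul 27

Convert departure to UTC: 04:33 − 7:00 = 21:33 UTC on Jul 26.
Add 15 hours and 20 minutes travel time → 12:53 UTC (Jul 27).
Tashkent is UTC+5:00, so local arrival = 12:53 + 5:00 = 17:53 on Jul 27.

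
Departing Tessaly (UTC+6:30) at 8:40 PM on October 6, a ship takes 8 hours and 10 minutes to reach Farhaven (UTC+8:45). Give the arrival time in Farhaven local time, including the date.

7:05 AM on Oct 7

Convert departure to UTC: 8:40 PM − 6:30 = 2:10 PM UTC on Oct 6.
Add 8 hours and 10 minutes travel time → 10:20 PM UTC.
Farhaven is UTC+8:45, so local arrival = 10:20 PM + 8:45 = 7:05 AM on Oct 7.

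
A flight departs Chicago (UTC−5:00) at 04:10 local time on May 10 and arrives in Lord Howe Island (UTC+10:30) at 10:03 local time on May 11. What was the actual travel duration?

14 hours 23 minutes

Departure in UTC: 04:10 + 5:00 = 09:10 on May 10.
Arrival in UTC: 10:03 − 10:30 = 23:33 on May 10.
Elapsed = 23:33 − 09:10 = 14 hours 23 minutes.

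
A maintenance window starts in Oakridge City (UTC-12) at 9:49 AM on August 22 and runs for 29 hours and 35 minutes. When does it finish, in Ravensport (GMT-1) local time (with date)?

2:24 AM on August 24

Convert start to UTC: 9:49 AM + 12:00 = 9:49 PM UTC on Aug 22.
Add 29 hours 35 minutes duration → 3:24 AM UTC (Aug 24).
Ravensport is UTC−1:00, so local end time = 3:24 AM − 1:00 = 2:24 AM on Aug 24.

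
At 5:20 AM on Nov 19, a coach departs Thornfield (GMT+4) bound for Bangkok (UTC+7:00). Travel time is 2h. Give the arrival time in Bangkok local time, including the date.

10:20 AM on November 19

Bangkok is 3:00 ahead of Thornfield.
After 2 hours it is 7:20 AM in Thornfield.
Shift by the zone difference: 7:20 AM + 3:00 = 10:20 AM on Nov 19 in Bangkok.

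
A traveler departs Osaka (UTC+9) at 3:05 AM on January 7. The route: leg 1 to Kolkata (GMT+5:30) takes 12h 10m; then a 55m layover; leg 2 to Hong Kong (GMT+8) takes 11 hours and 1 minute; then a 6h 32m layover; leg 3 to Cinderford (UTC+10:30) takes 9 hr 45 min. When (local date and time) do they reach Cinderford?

8:58 PM on January 8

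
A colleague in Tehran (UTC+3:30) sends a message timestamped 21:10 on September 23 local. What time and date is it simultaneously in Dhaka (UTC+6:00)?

Dhaka is 2:30 ahead of Tehran.
Shift by the zone difference: 21:10 + 2:30 = 23:40 on Sep 23 in Dhaka.

23:40 on September 23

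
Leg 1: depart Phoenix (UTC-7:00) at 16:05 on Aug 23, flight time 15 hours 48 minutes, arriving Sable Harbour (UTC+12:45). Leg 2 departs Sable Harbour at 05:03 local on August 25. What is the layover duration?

1 hour 25 minutes

Convert departure to UTC: 16:05 + 7:00 = 23:05 UTC on Aug 23.
Add 15 hours 48 minutes flight time → 14:53 UTC (Aug 24).
Sable Harbour is UTC+12:45, so local arrival = 14:53 + 12:45 = 03:38 on Aug 25.
Layover = 05:03 − 03:38 = 1 hour 25 minutes.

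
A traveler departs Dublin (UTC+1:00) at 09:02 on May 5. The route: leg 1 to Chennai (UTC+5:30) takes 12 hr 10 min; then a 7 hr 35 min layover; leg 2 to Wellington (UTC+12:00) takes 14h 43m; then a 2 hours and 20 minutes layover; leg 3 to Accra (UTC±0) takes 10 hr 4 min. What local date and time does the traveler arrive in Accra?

Convert departure to UTC: 09:02 − 1:00 = 08:02 UTC on May 5.
Add 12 hours 10 minutes leg 1 → 20:12 UTC.
Add 7 hours and 35 minutes layover in Chennai → 03:47 UTC (May 6).
Add 14 hours 43 minutes leg 2 → 18:30 UTC.
Add 2 hours 20 minutes layover in Wellington → 20:50 UTC.
Add 10 hours and 4 minutes leg 3 → 06:54 UTC (May 7).
Accra is UTC+0, so local arrival is the same: 06:54 on May 7.

06:54 on May 7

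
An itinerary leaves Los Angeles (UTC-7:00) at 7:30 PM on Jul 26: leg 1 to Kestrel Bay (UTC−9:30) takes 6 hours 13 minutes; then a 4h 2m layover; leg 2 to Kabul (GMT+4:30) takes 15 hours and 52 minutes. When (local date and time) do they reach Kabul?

Convert departure to UTC: 7:30 PM + 7:00 = 2:30 AM UTC on Jul 27.
Add 6 hours and 13 minutes leg 1 → 8:43 AM UTC.
Add 4 hours and 2 minutes layover in Kestrel Bay → 12:45 PM UTC.
Add 15 hours 52 minutes leg 2 → 4:37 AM UTC (Jul 28).
Kabul is UTC+4:30, so local arrival = 4:37 AM + 4:30 = 9:07 AM on Jul 28.

9:07 AM on July 28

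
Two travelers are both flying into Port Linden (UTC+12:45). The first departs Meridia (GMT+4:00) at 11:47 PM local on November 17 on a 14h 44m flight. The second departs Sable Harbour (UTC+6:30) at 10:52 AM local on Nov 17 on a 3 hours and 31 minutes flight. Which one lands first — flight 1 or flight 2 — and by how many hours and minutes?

the second, by 26 hours 38 minutes

Flight 1 in UTC: 11:47 PM − 4:00 = 7:47 PM on Nov 17.
+14 hours 44 minutes → arrive 10:31 AM UTC on Nov 18.
Flight 2 in UTC: 10:52 AM − 6:30 = 4:22 AM on Nov 17.
+3 hours and 31 minutes → arrive 7:53 AM UTC on Nov 17.
Flight 2 lands earlier by 26 hours 38 minutes.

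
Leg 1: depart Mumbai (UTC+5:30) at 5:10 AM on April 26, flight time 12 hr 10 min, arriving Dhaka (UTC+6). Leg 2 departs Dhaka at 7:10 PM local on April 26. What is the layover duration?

Convert departure to UTC: 5:10 AM − 5:30 = 11:40 PM UTC on Apr 25.
Add 12 hours and 10 minutes flight time → 11:50 AM UTC (Apr 26).
Dhaka is UTC+6:00, so local arrival = 11:50 AM + 6:00 = 5:50 PM on Apr 26.
Layover = 7:10 PM − 5:50 PM = 1 hour 20 minutes.

1 hour 20 minutes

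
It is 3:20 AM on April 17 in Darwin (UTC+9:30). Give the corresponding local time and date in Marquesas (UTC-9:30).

8:20 AM on April 16

In UTC: 3:20 AM − 9:30 = 5:50 PM on Apr 16.
Marquesas is UTC−9:30: 5:50 PM − 9:30 = 8:20 AM on Apr 16.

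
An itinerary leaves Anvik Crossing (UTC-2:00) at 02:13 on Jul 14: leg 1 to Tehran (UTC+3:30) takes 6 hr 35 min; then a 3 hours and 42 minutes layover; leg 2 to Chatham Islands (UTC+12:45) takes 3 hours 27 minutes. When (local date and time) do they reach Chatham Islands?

06:42 on July 15

Convert departure to UTC: 02:13 + 2:00 = 04:13 UTC on Jul 14.
Add 6 hours 35 minutes leg 1 → 10:48 UTC.
Add 3 hours 42 minutes layover in Tehran → 14:30 UTC.
Add 3 hours and 27 minutes leg 2 → 17:57 UTC.
Chatham Islands is UTC+12:45, so local arrival = 17:57 + 12:45 = 06:42 on Jul 15.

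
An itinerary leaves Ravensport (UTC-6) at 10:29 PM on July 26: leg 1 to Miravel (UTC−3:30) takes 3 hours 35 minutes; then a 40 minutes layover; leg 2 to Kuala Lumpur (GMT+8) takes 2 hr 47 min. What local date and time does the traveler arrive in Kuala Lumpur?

7:31 PM on Jul 27

Convert departure to UTC: 10:29 PM + 6:00 = 4:29 AM UTC on Jul 27.
Add 3 hours 35 minutes leg 1 → 8:04 AM UTC.
Add 40 minutes layover in Miravel → 8:44 AM UTC.
Add 2 hours and 47 minutes leg 2 → 11:31 AM UTC.
Kuala Lumpur is UTC+8:00, so local arrival = 11:31 AM + 8:00 = 7:31 PM on Jul 27.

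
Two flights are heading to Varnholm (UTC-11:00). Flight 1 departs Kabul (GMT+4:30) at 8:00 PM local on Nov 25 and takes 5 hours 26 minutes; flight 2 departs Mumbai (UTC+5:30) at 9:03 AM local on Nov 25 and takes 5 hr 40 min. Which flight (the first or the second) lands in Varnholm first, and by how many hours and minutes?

the second, by 11 hours 43 minutes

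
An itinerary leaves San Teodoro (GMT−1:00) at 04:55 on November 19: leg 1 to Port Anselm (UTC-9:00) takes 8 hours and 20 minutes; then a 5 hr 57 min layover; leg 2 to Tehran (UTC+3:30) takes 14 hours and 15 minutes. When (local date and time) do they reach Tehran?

13:57 on November 20

Convert departure to UTC: 04:55 + 1:00 = 05:55 UTC on Nov 19.
Add 8 hours and 20 minutes leg 1 → 14:15 UTC.
Add 5 hours 57 minutes layover in Port Anselm → 20:12 UTC.
Add 14 hours 15 minutes leg 2 → 10:27 UTC (Nov 20).
Tehran is UTC+3:30, so local arrival = 10:27 + 3:30 = 13:57 on Nov 20.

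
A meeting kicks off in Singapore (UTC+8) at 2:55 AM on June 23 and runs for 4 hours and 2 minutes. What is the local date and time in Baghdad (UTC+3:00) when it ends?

Convert start to UTC: 2:55 AM − 8:00 = 6:55 PM UTC on Jun 22.
Add 4 hours and 2 minutes duration → 10:57 PM UTC.
Baghdad is UTC+3:00, so local end time = 10:57 PM + 3:00 = 1:57 AM on Jun 23.

1:57 AM on June 23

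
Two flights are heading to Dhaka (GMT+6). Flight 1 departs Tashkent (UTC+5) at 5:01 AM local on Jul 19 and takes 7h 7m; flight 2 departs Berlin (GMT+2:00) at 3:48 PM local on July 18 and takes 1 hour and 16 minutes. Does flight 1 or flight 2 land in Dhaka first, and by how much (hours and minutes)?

Flight 1 in UTC: 5:01 AM − 5:00 = 12:01 AM on Jul 19.
+7 hours 7 minutes → arrive 7:08 AM UTC on Jul 19.
Flight 2 in UTC: 3:48 PM − 2:00 = 1:48 PM on Jul 18.
+1 hour 16 minutes → arrive 3:04 PM UTC on Jul 18.
Flight 2 lands earlier by 16 hours 4 minutes.

the second, by 16 hours 4 minutes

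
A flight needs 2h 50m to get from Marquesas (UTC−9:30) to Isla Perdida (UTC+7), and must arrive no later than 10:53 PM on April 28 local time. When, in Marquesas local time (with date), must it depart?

Target arrival in UTC: 10:53 PM − 7:00 = 3:53 PM on Apr 28.
Subtract 2 hours and 50 minutes → departure 1:03 PM UTC on Apr 28.
Marquesas is UTC−9:30: 1:03 PM − 9:30 = 3:33 AM on Apr 28.

3:33 AM on Apr 28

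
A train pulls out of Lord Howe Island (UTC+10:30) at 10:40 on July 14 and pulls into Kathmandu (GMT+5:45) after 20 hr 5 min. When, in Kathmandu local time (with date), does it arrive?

02:00 on Jul 15

Convert departure to UTC: 10:40 − 10:30 = 00:10 UTC on Jul 14.
Add 20 hours 5 minutes travel time → 20:15 UTC.
Kathmandu is UTC+5:45, so local arrival = 20:15 + 5:45 = 02:00 on Jul 15.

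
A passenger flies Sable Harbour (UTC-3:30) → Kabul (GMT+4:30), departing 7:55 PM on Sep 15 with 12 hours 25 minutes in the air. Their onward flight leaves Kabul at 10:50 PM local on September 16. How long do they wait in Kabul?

6 hours 30 minutes

Convert departure to UTC: 7:55 PM + 3:30 = 11:25 PM UTC on Sep 15.
Add 12 hours 25 minutes flight time → 11:50 AM UTC (Sep 16).
Kabul is UTC+4:30, so local arrival = 11:50 AM + 4:30 = 4:20 PM on Sep 16.
Layover = 10:50 PM − 4:20 PM = 6 hours 30 minutes.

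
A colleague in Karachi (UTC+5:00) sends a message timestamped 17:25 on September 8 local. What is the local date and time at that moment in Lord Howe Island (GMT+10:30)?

22:55 on September 8

In UTC: 17:25 − 5:00 = 12:25 on Sep 8.
Lord Howe Island is UTC+10:30: 12:25 + 10:30 = 22:55 on Sep 8.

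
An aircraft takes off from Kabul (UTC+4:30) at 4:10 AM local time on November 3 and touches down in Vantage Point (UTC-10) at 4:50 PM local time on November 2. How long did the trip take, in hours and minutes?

3 hours 10 minutes

Departure in UTC: 4:10 AM − 4:30 = 11:40 PM on Nov 2.
Arrival in UTC: 4:50 PM + 10:00 = 2:50 AM on Nov 3.
Elapsed = 2:50 AM − 11:40 PM (+1 day) = 3 hours 10 minutes.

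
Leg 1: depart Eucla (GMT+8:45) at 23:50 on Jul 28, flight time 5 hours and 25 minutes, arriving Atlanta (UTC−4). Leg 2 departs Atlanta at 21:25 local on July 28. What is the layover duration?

4 hours 55 minutes

Convert departure to UTC: 23:50 − 8:45 = 15:05 UTC on Jul 28.
Add 5 hours and 25 minutes flight time → 20:30 UTC.
Atlanta is UTC−4:00, so local arrival = 20:30 − 4:00 = 16:30 on Jul 28.
Layover = 21:25 − 16:30 = 4 hours 55 minutes.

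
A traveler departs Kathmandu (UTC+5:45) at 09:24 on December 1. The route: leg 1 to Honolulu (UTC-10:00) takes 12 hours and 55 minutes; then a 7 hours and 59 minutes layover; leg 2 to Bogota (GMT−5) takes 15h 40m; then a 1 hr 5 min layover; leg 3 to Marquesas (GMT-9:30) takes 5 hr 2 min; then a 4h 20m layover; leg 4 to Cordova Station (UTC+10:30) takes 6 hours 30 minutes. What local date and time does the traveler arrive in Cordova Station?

Convert departure to UTC: 09:24 − 5:45 = 03:39 UTC on Dec 1.
Add 12 hours 55 minutes leg 1 → 16:34 UTC.
Add 7 hours 59 minutes layover in Honolulu → 00:33 UTC (Dec 2).
Add 15 hours and 40 minutes leg 2 → 16:13 UTC.
Add 1 hour 5 minutes layover in Bogota → 17:18 UTC.
Add 5 hours 2 minutes leg 3 → 22:20 UTC.
Add 4 hours 20 minutes layover in Marquesas → 02:40 UTC (Dec 3).
Add 6 hours and 30 minutes leg 4 → 09:10 UTC.
Cordova Station is UTC+10:30, so local arrival = 09:10 + 10:30 = 19:40 on Dec 3.

19:40 on December 3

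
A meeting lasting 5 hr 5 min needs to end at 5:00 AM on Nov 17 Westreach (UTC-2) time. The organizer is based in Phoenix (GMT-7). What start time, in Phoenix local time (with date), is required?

Target end time in UTC: 5:00 AM + 2:00 = 7:00 AM on Nov 17.
Subtract 5 hours and 5 minutes → start 1:55 AM UTC on Nov 17.
Phoenix is UTC−7:00: 1:55 AM − 7:00 = 6:55 PM on Nov 16.

6:55 PM on November 16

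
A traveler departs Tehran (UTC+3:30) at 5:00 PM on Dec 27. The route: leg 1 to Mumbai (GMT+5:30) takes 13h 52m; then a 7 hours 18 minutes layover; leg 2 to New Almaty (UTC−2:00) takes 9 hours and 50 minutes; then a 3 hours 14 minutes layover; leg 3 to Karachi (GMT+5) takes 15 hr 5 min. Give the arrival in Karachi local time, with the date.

7:49 PM on December 29

Convert departure to UTC: 5:00 PM − 3:30 = 1:30 PM UTC on Dec 27.
Add 13 hours 52 minutes leg 1 → 3:22 AM UTC (Dec 28).
Add 7 hours and 18 minutes layover in Mumbai → 10:40 AM UTC.
Add 9 hours 50 minutes leg 2 → 8:30 PM UTC.
Add 3 hours and 14 minutes layover in New Almaty → 11:44 PM UTC.
Add 15 hours and 5 minutes leg 3 → 2:49 PM UTC (Dec 29).
Karachi is UTC+5:00, so local arrival = 2:49 PM + 5:00 = 7:49 PM on Dec 29.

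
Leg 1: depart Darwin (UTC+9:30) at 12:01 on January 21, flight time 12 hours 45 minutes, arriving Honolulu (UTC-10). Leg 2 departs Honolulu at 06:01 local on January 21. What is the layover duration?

Convert departure to UTC: 12:01 − 9:30 = 02:31 UTC on Jan 21.
Add 12 hours and 45 minutes flight time → 15:16 UTC.
Honolulu is UTC−10:00, so local arrival = 15:16 − 10:00 = 05:16 on Jan 21.
Layover = 06:01 − 05:16 = 45 minutes.

45 minutes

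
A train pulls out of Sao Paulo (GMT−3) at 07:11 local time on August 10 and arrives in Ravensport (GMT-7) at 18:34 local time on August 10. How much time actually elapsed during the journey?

Departure in UTC: 07:11 + 3:00 = 10:11 on Aug 10.
Arrival in UTC: 18:34 + 7:00 = 01:34 on Aug 11.
Elapsed = 01:34 − 10:11 (+1 day) = 15 hours 23 minutes.

15 hours 23 minutes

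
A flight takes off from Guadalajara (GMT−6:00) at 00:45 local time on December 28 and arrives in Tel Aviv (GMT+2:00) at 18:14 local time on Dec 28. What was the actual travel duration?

Departure in UTC: 00:45 + 6:00 = 06:45 on Dec 28.
Arrival in UTC: 18:14 − 2:00 = 16:14 on Dec 28.
Elapsed = 16:14 − 06:45 = 9 hours 29 minutes.

9 hours 29 minutes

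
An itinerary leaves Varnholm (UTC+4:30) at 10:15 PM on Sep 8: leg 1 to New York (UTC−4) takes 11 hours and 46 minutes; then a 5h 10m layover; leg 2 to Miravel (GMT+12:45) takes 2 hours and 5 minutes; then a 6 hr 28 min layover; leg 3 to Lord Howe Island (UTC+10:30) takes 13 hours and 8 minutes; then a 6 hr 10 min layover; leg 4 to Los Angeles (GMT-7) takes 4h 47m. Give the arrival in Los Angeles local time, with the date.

12:19 PM on Sep 10

Convert departure to UTC: 10:15 PM − 4:30 = 5:45 PM UTC on Sep 8.
Add 11 hours 46 minutes leg 1 → 5:31 AM UTC (Sep 9).
Add 5 hours 10 minutes layover in New York → 10:41 AM UTC.
Add 2 hours and 5 minutes leg 2 → 12:46 PM UTC.
Add 6 hours 28 minutes layover in Miravel → 7:14 PM UTC.
Add 13 hours 8 minutes leg 3 → 8:22 AM UTC (Sep 10).
Add 6 hours 10 minutes layover in Lord Howe Island → 2:32 PM UTC.
Add 4 hours 47 minutes leg 4 → 7:19 PM UTC.
Los Angeles is UTC−7:00, so local arrival = 7:19 PM − 7:00 = 12:19 PM on Sep 10.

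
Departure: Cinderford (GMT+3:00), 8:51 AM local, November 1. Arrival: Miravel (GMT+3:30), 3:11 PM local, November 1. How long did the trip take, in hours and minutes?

5 hours 50 minutes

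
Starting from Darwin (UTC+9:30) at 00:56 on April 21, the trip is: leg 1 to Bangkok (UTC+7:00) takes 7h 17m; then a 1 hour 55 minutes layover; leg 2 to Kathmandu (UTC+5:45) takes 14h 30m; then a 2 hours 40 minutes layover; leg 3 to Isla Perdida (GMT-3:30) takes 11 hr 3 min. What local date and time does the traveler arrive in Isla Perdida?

01:21 on Apr 22

Convert departure to UTC: 00:56 − 9:30 = 15:26 UTC on Apr 20.
Add 7 hours and 17 minutes leg 1 → 22:43 UTC.
Add 1 hour 55 minutes layover in Bangkok → 00:38 UTC (Apr 21).
Add 14 hours 30 minutes leg 2 → 15:08 UTC.
Add 2 hours 40 minutes layover in Kathmandu → 17:48 UTC.
Add 11 hours and 3 minutes leg 3 → 04:51 UTC (Apr 22).
Isla Perdida is UTC−3:30, so local arrival = 04:51 − 3:30 = 01:21 on Apr 22.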